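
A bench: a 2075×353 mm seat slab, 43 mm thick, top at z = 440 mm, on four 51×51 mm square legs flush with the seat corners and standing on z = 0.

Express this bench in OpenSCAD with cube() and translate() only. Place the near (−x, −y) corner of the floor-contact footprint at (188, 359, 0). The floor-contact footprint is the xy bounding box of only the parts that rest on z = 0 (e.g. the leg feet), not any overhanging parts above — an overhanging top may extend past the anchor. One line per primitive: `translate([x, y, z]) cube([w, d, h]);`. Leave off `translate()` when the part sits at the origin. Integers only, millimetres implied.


translate([188, 359, 397]) cube([2075, 353, 43]);
translate([188, 359, 0]) cube([51, 51, 397]);
translate([188, 661, 0]) cube([51, 51, 397]);
translate([2212, 359, 0]) cube([51, 51, 397]);
translate([2212, 661, 0]) cube([51, 51, 397]);


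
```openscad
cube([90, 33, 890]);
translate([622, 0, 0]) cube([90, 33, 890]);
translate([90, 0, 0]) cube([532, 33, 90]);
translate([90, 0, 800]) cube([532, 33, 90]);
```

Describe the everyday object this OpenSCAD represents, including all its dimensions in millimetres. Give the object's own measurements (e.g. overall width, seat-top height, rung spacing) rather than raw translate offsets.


A rectangular picture frame lying in the x–z plane (depth along y). The opening is 532 mm wide (x) by 710 mm tall (z), surrounded by a border 90 mm wide on all four sides. The frame is 33 mm deep and is made of two full-height vertical stiles with two horizontal rails fitted between them.


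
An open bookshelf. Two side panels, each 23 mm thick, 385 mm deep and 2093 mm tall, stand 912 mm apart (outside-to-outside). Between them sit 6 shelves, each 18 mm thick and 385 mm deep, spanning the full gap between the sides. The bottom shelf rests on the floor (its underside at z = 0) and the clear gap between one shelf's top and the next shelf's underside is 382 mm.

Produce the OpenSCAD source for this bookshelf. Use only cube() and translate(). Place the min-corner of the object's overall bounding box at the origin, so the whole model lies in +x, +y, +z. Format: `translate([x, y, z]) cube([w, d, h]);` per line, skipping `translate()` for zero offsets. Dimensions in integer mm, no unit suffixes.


cube([23, 385, 2093]);
translate([889, 0, 0]) cube([23, 385, 2093]);
translate([23, 0, 0]) cube([866, 385, 18]);
translate([23, 0, 400]) cube([866, 385, 18]);
translate([23, 0, 800]) cube([866, 385, 18]);
translate([23, 0, 1200]) cube([866, 385, 18]);
translate([23, 0, 1600]) cube([866, 385, 18]);
translate([23, 0, 2000]) cube([866, 385, 18]);


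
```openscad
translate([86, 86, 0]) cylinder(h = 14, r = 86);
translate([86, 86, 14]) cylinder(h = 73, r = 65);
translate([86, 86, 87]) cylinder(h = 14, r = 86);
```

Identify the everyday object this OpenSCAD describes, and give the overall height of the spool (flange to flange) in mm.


A spool. The overall height is 101 mm.

Three coaxial cylinders, large–small–large — a spool. Two 14 mm flanges and a 73 mm core give 14 + 73 + 14 = 101 mm.


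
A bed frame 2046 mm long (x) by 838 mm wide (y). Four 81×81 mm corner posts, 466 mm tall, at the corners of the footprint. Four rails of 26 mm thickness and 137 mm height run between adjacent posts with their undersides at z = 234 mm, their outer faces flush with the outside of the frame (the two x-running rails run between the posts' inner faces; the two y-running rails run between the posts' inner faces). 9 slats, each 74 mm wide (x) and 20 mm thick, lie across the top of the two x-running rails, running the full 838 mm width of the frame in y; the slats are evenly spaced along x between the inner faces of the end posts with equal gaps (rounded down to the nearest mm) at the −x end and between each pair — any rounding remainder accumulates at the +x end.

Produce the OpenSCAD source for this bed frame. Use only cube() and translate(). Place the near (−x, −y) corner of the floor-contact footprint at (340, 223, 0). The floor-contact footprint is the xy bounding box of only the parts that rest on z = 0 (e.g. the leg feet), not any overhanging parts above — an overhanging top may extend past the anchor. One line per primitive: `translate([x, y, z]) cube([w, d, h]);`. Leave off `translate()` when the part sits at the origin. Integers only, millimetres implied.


translate([340, 223, 0]) cube([81, 81, 466]);
translate([340, 980, 0]) cube([81, 81, 466]);
translate([2305, 223, 0]) cube([81, 81, 466]);
translate([2305, 980, 0]) cube([81, 81, 466]);
translate([421, 223, 234]) cube([1884, 26, 137]);
translate([421, 1035, 234]) cube([1884, 26, 137]);
translate([340, 304, 234]) cube([26, 676, 137]);
translate([2360, 304, 234]) cube([26, 676, 137]);
translate([542, 223, 371]) cube([74, 838, 20]);
translate([737, 223, 371]) cube([74, 838, 20]);
translate([932, 223, 371]) cube([74, 838, 20]);
translate([1127, 223, 371]) cube([74, 838, 20]);
translate([1322, 223, 371]) cube([74, 838, 20]);
translate([1517, 223, 371]) cube([74, 838, 20]);
translate([1712, 223, 371]) cube([74, 838, 20]);
translate([1907, 223, 371]) cube([74, 838, 20]);
translate([2102, 223, 371]) cube([74, 838, 20]);


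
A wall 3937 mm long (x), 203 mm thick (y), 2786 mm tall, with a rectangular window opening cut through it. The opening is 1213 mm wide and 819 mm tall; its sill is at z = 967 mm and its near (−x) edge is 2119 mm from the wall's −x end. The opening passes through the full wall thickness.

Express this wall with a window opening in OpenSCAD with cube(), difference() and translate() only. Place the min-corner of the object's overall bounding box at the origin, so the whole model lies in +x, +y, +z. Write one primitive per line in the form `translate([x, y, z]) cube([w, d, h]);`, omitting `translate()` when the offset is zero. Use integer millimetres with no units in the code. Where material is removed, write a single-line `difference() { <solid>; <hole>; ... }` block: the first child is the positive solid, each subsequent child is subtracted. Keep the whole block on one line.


difference() { cube([3937, 203, 2786]); translate([2119, 0, 967]) cube([1213, 203, 819]); }


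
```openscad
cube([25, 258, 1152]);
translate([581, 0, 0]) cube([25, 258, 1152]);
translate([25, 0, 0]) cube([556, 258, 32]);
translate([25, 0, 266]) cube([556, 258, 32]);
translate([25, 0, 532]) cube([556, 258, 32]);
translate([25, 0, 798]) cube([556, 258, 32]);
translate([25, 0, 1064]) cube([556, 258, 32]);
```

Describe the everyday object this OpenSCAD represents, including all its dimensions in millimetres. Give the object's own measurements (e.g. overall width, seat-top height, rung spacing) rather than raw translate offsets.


An open bookshelf. Two side panels, each 25 mm thick, 258 mm deep and 1152 mm tall, stand 606 mm apart (outside-to-outside). Between them sit 5 shelves, each 32 mm thick and 258 mm deep, spanning the full gap between the sides. The bottom shelf rests on the floor (its underside at z = 0) and the clear gap between one shelf's top and the next shelf's underside is 234 mm.


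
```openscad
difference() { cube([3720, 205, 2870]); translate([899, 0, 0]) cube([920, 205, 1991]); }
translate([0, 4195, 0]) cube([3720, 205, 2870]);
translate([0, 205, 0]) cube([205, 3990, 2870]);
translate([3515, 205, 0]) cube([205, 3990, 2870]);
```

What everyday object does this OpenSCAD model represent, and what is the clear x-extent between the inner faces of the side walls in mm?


A single room. The interior width is 3310 mm.

Four walls enclosing a rectangle with a door in the front wall — a room. Outside width 3720 minus two 205 mm walls gives 3310 mm.


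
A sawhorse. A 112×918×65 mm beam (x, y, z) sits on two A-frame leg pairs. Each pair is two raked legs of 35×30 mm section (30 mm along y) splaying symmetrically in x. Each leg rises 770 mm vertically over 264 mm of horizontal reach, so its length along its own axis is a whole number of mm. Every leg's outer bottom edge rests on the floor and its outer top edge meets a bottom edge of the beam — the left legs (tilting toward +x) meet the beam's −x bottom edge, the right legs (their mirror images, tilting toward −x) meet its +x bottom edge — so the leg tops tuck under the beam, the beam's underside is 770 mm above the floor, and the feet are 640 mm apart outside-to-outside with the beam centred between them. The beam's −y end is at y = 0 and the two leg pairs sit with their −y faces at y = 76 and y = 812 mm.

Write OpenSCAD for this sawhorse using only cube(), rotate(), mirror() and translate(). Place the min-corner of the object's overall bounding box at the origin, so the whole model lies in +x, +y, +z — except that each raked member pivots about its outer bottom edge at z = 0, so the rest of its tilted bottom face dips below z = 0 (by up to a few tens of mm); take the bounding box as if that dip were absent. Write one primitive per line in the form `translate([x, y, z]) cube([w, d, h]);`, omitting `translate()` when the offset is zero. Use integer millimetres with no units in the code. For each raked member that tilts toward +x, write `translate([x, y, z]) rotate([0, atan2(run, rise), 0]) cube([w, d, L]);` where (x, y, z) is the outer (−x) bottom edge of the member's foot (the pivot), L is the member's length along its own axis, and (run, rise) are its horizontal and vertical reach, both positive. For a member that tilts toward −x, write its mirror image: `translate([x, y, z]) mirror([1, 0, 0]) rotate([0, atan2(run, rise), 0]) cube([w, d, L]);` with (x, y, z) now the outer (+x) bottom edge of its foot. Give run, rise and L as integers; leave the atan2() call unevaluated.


translate([264, 0, 770]) cube([112, 918, 65]);
translate([0, 76, 0]) rotate([0, atan2(264, 770), 0]) cube([35, 30, 814]);
translate([640, 76, 0]) mirror([1, 0, 0]) rotate([0, atan2(264, 770), 0]) cube([35, 30, 814]);
translate([0, 812, 0]) rotate([0, atan2(264, 770), 0]) cube([35, 30, 814]);
translate([640, 812, 0]) mirror([1, 0, 0]) rotate([0, atan2(264, 770), 0]) cube([35, 30, 814]);


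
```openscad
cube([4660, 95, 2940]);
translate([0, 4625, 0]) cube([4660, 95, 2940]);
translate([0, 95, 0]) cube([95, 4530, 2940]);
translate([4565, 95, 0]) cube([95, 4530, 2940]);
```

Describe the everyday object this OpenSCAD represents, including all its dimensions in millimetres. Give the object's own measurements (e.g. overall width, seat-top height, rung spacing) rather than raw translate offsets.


The wall frame of a small rectangular building: four walls, each 2940 mm tall and 95 mm thick, enclosing a footprint 4660 mm (x) by 4720 mm (y) outside-to-outside, with no floor or roof. The front and back walls (the −y and +y sides) span the full width; the two side walls fit between them.


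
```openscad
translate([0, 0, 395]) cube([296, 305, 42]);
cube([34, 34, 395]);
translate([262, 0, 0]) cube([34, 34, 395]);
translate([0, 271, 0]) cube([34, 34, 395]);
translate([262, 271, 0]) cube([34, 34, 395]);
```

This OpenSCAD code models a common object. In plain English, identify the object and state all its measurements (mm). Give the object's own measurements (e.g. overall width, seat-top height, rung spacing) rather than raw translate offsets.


A four-legged stool. The seat is a 296×305×42 mm slab whose top surface is at z = 437 mm; four square legs, each 34×34 mm in cross-section, run from the floor (z = 0) to the underside of the seat, each flush with a corner of the seat.


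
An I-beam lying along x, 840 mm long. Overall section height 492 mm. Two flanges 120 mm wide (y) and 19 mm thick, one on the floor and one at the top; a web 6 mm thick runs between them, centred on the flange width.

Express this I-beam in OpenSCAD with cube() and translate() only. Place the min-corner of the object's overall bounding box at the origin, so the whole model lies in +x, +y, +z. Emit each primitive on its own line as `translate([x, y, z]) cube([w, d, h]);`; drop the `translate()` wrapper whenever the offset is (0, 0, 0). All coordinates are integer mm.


cube([840, 120, 19]);
translate([0, 57, 19]) cube([840, 6, 454]);
translate([0, 0, 473]) cube([840, 120, 19]);


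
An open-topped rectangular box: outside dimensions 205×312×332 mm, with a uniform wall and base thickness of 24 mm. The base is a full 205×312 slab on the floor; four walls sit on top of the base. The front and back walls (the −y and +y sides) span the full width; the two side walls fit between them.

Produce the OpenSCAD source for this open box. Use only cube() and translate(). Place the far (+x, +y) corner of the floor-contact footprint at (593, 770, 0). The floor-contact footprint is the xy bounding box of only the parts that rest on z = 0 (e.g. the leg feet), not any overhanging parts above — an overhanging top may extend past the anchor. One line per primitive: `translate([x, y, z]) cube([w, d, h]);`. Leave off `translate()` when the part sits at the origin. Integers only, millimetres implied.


translate([388, 458, 0]) cube([205, 312, 24]);
translate([388, 458, 24]) cube([205, 24, 308]);
translate([388, 746, 24]) cube([205, 24, 308]);
translate([388, 482, 24]) cube([24, 264, 308]);
translate([569, 482, 24]) cube([24, 264, 308]);


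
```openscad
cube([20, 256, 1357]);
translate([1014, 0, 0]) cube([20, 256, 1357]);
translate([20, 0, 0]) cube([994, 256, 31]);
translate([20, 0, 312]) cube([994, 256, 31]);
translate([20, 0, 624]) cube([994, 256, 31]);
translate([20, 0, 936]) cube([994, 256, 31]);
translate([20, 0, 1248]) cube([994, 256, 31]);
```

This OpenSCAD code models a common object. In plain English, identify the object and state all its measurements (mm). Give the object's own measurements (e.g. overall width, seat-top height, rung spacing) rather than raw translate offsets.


An open bookshelf. Two side panels, each 20 mm thick, 256 mm deep and 1357 mm tall, stand 1034 mm apart (outside-to-outside). Between them sit 5 shelves, each 31 mm thick and 256 mm deep, spanning the full gap between the sides. The bottom shelf rests on the floor (its underside at z = 0) and the clear gap between one shelf's top and the next shelf's underside is 281 mm.


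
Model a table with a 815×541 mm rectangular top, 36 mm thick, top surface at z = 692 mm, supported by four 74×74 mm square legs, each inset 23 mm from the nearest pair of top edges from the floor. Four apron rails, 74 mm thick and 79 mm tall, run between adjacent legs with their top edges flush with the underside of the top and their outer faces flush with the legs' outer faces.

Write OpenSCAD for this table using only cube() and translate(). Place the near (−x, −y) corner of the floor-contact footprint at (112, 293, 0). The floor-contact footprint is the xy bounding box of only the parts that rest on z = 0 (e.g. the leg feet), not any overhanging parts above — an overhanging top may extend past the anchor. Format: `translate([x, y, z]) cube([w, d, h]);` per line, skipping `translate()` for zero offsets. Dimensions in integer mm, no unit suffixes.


translate([89, 270, 656]) cube([815, 541, 36]);
translate([112, 293, 0]) cube([74, 74, 656]);
translate([807, 293, 0]) cube([74, 74, 656]);
translate([112, 714, 0]) cube([74, 74, 656]);
translate([807, 714, 0]) cube([74, 74, 656]);
translate([186, 293, 577]) cube([621, 74, 79]);
translate([186, 714, 577]) cube([621, 74, 79]);
translate([112, 367, 577]) cube([74, 347, 79]);
translate([807, 367, 577]) cube([74, 347, 79]);


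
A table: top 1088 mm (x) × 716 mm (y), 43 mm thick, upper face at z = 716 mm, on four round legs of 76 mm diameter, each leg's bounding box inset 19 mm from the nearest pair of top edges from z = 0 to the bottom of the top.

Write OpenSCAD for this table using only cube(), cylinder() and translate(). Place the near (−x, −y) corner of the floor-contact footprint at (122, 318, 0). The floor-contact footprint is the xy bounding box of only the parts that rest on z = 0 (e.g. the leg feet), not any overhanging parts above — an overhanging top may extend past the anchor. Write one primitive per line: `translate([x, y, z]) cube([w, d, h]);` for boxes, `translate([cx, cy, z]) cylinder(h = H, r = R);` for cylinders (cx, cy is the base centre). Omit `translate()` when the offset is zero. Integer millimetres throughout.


// leg_h = 716 - 43 = 673
translate([103, 299, 673]) cube([1088, 716, 43]);
translate([160, 356, 0]) cylinder(h = 673, r = 38);
translate([1134, 356, 0]) cylinder(h = 673, r = 38);
translate([160, 958, 0]) cylinder(h = 673, r = 38);
translate([1134, 958, 0]) cylinder(h = 673, r = 38);


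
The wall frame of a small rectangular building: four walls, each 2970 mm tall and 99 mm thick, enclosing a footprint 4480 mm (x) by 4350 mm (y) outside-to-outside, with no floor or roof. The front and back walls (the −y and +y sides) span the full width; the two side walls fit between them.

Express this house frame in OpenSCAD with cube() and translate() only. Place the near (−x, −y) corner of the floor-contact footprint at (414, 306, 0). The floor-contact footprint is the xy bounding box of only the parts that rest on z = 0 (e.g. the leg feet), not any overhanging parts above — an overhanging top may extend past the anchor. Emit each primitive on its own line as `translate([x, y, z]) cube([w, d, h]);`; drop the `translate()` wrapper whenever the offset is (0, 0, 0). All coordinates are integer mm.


translate([414, 306, 0]) cube([4480, 99, 2970]);
translate([414, 4557, 0]) cube([4480, 99, 2970]);
translate([414, 405, 0]) cube([99, 4152, 2970]);
translate([4795, 405, 0]) cube([99, 4152, 2970]);


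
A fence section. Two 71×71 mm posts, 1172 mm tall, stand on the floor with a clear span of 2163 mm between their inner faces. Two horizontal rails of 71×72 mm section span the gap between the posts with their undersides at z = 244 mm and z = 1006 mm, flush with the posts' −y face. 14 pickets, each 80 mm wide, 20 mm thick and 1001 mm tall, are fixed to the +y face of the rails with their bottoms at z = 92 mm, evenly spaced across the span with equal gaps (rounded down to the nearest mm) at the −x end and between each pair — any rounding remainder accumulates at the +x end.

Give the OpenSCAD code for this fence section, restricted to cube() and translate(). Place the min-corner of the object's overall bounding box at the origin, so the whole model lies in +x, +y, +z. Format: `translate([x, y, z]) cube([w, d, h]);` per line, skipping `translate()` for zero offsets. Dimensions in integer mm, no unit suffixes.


cube([71, 71, 1172]);
translate([2234, 0, 0]) cube([71, 71, 1172]);
translate([71, 0, 244]) cube([2163, 71, 72]);
translate([71, 0, 1006]) cube([2163, 71, 72]);
translate([140, 71, 92]) cube([80, 20, 1001]);
translate([289, 71, 92]) cube([80, 20, 1001]);
translate([438, 71, 92]) cube([80, 20, 1001]);
translate([587, 71, 92]) cube([80, 20, 1001]);
translate([736, 71, 92]) cube([80, 20, 1001]);
translate([885, 71, 92]) cube([80, 20, 1001]);
translate([1034, 71, 92]) cube([80, 20, 1001]);
translate([1183, 71, 92]) cube([80, 20, 1001]);
translate([1332, 71, 92]) cube([80, 20, 1001]);
translate([1481, 71, 92]) cube([80, 20, 1001]);
translate([1630, 71, 92]) cube([80, 20, 1001]);
translate([1779, 71, 92]) cube([80, 20, 1001]);
translate([1928, 71, 92]) cube([80, 20, 1001]);
translate([2077, 71, 92]) cube([80, 20, 1001]);


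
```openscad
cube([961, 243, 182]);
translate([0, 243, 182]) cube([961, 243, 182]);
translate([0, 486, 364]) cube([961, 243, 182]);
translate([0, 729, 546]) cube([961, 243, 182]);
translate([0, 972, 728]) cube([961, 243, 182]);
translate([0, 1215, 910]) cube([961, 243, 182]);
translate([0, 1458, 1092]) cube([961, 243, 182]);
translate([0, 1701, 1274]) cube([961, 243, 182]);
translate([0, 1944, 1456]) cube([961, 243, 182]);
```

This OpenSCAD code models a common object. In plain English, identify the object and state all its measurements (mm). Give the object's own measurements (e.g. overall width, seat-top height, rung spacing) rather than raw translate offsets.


A straight staircase of 9 solid steps. Each step is 961 mm wide (x), 243 mm deep (y, the going) and 182 mm tall (the rise). The first step rests on the floor; each subsequent step sits one going further in +y and one rise higher in +z, directly behind and above the previous step with no overlap.


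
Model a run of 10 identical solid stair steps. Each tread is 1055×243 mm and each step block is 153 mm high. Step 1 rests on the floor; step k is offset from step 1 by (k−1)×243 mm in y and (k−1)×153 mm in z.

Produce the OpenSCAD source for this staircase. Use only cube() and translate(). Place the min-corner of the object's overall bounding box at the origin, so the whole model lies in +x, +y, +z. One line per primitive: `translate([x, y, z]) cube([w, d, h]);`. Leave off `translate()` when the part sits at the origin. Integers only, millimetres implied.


cube([1055, 243, 153]);
translate([0, 243, 153]) cube([1055, 243, 153]);
translate([0, 486, 306]) cube([1055, 243, 153]);
translate([0, 729, 459]) cube([1055, 243, 153]);
translate([0, 972, 612]) cube([1055, 243, 153]);
translate([0, 1215, 765]) cube([1055, 243, 153]);
translate([0, 1458, 918]) cube([1055, 243, 153]);
translate([0, 1701, 1071]) cube([1055, 243, 153]);
translate([0, 1944, 1224]) cube([1055, 243, 153]);
translate([0, 2187, 1377]) cube([1055, 243, 153]);


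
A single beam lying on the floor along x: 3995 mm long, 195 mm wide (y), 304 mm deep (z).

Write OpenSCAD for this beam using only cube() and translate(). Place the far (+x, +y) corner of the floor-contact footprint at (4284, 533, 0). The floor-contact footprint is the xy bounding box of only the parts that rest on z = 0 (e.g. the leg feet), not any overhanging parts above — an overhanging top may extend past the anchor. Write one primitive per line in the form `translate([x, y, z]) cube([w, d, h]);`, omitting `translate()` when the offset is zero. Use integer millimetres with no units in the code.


translate([289, 338, 0]) cube([3995, 195, 304]);


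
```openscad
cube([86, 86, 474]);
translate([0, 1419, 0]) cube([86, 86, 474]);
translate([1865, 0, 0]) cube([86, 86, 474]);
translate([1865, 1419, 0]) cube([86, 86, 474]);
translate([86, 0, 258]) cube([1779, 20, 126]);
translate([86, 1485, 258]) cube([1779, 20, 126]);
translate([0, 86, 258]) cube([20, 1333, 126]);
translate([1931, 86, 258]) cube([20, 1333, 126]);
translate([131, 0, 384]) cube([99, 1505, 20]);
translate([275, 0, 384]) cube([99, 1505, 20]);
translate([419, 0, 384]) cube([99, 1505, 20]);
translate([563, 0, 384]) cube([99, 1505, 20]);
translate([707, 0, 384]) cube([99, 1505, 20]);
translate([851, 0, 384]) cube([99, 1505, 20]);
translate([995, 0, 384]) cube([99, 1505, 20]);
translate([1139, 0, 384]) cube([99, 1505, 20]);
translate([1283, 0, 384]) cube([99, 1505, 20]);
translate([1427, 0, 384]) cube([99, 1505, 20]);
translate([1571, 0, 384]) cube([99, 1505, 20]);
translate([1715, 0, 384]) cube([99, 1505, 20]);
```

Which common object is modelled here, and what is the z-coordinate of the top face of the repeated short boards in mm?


A bed frame. The slat-top height is 404 mm.

Four posts, four rails, and a row of slats — a bed frame. Slats sit on the rails at z = 258 + 126 = 384; with slat thickness 20, the top is 404 mm.


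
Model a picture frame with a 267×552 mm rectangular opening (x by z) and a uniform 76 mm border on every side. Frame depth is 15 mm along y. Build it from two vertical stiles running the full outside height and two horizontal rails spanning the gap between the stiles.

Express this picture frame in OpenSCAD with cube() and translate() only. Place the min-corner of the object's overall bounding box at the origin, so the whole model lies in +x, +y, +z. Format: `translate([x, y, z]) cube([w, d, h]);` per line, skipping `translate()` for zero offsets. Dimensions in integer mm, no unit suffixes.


cube([76, 15, 704]);
translate([343, 0, 0]) cube([76, 15, 704]);
translate([76, 0, 0]) cube([267, 15, 76]);
translate([76, 0, 628]) cube([267, 15, 76]);


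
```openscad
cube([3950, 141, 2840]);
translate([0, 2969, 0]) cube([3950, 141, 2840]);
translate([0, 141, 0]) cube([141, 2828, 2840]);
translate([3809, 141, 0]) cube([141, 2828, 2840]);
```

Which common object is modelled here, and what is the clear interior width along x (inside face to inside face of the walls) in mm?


A house (or room) frame. The interior width is 3668 mm.

Four 2840 mm walls enclosing a rectangle with no floor or roof — a room or house frame. Outside width is 3950 mm and wall thickness is 141 mm, so the interior width is 3950 − 2 × 141 = 3668 mm.


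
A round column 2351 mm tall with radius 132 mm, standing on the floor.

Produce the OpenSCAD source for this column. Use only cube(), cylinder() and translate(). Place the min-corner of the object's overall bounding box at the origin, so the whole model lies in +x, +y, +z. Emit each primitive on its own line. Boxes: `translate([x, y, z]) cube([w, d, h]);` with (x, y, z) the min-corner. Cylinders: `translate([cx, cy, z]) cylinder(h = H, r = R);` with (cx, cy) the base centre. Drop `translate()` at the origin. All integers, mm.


translate([132, 132, 0]) cylinder(h = 2351, r = 132);


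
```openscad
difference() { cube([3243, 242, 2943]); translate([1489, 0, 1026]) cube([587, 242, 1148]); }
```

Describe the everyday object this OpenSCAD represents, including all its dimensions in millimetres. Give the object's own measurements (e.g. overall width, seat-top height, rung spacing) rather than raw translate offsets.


A wall 3243 mm long (x), 242 mm thick (y), 2943 mm tall, with a rectangular window opening cut through it. The opening is 587 mm wide and 1148 mm tall; its sill is at z = 1026 mm and its near (−x) edge is 1489 mm from the wall's −x end. The opening passes through the full wall thickness.


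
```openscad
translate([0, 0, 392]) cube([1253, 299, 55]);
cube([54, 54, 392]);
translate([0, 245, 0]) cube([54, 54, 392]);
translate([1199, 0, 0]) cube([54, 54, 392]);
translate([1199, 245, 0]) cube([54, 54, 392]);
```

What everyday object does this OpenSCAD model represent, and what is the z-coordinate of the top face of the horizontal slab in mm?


A bench. The seat-top height is 447 mm.

A long slab on four corner posts — a bench. The slab sits at z = 392 with thickness 55, so the top is 392 + 55 = 447 mm.


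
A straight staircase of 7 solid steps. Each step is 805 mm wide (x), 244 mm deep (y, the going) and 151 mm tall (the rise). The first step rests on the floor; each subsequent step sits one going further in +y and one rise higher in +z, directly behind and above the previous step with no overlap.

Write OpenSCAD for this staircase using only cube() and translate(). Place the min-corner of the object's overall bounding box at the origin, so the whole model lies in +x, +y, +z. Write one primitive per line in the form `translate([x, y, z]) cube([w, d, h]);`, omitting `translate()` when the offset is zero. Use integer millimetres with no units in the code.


cube([805, 244, 151]);
translate([0, 244, 151]) cube([805, 244, 151]);
translate([0, 488, 302]) cube([805, 244, 151]);
translate([0, 732, 453]) cube([805, 244, 151]);
translate([0, 976, 604]) cube([805, 244, 151]);
translate([0, 1220, 755]) cube([805, 244, 151]);
translate([0, 1464, 906]) cube([805, 244, 151]);


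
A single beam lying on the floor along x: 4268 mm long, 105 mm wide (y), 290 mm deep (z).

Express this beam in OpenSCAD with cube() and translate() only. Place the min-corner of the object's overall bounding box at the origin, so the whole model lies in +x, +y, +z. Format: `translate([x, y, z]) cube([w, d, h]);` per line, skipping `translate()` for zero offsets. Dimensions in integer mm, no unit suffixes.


cube([4268, 105, 290]);


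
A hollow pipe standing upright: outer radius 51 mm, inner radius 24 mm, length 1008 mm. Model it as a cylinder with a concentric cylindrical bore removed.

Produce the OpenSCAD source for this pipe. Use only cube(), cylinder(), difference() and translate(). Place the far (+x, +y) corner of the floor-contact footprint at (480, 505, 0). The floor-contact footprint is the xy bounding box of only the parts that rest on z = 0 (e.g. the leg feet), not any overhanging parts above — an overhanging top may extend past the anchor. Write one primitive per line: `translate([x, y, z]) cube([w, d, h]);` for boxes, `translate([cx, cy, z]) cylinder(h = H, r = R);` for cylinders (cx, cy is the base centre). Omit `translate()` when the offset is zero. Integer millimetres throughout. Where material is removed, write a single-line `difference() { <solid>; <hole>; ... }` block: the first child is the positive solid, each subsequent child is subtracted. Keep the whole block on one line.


difference() { translate([429, 454, 0]) cylinder(h = 1008, r = 51); translate([429, 454, 0]) cylinder(h = 1008, r = 24); }


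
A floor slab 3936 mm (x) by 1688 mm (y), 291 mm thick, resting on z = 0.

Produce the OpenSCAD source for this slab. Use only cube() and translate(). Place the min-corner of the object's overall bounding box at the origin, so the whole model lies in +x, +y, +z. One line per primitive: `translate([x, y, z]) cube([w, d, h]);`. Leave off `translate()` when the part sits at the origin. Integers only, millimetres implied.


cube([3936, 1688, 291]);


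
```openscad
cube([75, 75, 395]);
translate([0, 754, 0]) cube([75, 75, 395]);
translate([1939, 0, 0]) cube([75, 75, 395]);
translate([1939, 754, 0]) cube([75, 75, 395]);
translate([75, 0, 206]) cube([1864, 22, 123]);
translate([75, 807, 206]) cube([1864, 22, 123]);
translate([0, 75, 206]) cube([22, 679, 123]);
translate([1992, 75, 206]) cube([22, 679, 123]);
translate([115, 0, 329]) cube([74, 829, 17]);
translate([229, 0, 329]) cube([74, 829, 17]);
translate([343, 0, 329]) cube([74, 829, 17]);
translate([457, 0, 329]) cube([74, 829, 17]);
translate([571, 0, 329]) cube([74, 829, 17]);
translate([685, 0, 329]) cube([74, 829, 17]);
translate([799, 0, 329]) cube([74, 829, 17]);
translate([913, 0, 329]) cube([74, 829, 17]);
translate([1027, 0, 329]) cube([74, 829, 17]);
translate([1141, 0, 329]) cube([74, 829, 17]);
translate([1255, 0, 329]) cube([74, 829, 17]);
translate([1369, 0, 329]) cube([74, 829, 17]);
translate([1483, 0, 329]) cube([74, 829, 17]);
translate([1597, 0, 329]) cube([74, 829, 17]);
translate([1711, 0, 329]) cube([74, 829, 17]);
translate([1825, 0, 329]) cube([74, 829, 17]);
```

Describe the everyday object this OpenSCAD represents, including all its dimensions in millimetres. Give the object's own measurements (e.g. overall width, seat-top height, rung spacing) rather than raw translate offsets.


A bed frame 2014 mm long (x) by 829 mm wide (y). Four 75×75 mm corner posts, 395 mm tall, at the corners of the footprint. Four rails of 22 mm thickness and 123 mm height run between adjacent posts with their undersides at z = 206 mm, their outer faces flush with the outside of the frame (the two x-running rails run between the posts' inner faces; the two y-running rails run between the posts' inner faces). 16 slats, each 74 mm wide (x) and 17 mm thick, lie across the top of the two x-running rails, running the full 829 mm width of the frame in y; along x they sit between the end posts with a 40 mm gap after the −x posts and between neighbouring slats and before the +x posts.


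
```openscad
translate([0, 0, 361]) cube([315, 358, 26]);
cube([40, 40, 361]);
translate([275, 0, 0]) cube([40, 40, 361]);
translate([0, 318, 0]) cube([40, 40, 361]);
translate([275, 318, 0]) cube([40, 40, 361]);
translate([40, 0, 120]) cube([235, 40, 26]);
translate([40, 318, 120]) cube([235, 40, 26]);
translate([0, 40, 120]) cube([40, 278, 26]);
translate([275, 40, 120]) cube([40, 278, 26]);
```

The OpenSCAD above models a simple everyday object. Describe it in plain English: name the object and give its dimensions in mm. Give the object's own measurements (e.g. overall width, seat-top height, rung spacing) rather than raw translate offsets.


A simple wooden stool: a rectangular seat 315 mm (x) by 358 mm (y), 26 mm thick, top face at z = 387 mm, on four square legs, each 40×40 mm in cross-section. The legs rest on z = 0, each flush with a corner of the seat. Four stretchers, 40 mm wide and 26 mm tall, connect adjacent legs with their undersides at z = 120 mm, each running between the inner faces of the legs it joins and aligned with the legs' outer faces on the other axis.


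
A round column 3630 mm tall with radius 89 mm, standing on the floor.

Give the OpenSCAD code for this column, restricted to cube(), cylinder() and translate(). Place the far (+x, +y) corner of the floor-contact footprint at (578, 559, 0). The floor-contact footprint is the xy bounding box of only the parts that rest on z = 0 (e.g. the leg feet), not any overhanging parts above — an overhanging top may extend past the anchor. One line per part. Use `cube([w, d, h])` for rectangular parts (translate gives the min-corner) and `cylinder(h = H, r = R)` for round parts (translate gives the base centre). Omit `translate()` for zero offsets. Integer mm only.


translate([489, 470, 0]) cylinder(h = 3630, r = 89);


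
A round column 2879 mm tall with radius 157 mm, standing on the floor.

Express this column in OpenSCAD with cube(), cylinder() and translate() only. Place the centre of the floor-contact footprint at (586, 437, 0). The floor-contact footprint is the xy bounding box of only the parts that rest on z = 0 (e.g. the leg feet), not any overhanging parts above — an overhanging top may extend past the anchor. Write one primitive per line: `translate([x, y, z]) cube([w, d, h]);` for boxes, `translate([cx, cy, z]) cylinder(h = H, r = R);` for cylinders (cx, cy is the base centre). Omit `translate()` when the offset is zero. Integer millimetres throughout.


translate([586, 437, 0]) cylinder(h = 2879, r = 157);


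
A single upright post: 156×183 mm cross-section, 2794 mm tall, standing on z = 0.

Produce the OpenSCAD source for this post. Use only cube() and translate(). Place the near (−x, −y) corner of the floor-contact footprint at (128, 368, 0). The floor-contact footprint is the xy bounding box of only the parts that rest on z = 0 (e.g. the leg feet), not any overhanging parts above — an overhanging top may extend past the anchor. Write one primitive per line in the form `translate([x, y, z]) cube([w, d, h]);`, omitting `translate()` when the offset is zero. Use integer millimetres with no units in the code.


translate([128, 368, 0]) cube([156, 183, 2794]);


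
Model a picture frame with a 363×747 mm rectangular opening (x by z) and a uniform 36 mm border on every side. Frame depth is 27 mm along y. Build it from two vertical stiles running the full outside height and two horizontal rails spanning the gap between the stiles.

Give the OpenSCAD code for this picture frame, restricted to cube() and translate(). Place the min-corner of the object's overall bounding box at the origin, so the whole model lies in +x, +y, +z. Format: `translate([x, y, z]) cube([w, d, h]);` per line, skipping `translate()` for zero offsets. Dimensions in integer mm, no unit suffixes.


cube([36, 27, 819]);
translate([399, 0, 0]) cube([36, 27, 819]);
translate([36, 0, 0]) cube([363, 27, 36]);
translate([36, 0, 783]) cube([363, 27, 36]);


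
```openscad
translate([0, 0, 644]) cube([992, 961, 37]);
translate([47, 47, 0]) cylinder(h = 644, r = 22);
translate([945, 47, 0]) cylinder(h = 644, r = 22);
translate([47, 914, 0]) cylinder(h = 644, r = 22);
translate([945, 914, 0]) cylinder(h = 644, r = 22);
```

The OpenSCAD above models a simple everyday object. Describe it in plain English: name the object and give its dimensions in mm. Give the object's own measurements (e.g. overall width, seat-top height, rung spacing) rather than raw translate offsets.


A table: top 992 mm (x) × 961 mm (y), 37 mm thick, upper face at z = 681 mm, on four round legs of 44 mm diameter, each leg's bounding box inset 25 mm from the nearest pair of top edges from z = 0 to the bottom of the top.


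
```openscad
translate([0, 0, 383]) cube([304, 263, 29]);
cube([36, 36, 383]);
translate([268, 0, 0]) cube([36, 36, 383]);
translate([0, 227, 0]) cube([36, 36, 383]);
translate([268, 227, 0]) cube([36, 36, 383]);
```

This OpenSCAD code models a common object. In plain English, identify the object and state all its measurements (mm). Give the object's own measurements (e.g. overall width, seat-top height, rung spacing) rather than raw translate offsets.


A simple wooden stool: a rectangular seat 304 mm (x) by 263 mm (y), 29 mm thick, top face at z = 412 mm, on four square legs, each 36×36 mm in cross-section. The legs rest on z = 0, each flush with a corner of the seat.


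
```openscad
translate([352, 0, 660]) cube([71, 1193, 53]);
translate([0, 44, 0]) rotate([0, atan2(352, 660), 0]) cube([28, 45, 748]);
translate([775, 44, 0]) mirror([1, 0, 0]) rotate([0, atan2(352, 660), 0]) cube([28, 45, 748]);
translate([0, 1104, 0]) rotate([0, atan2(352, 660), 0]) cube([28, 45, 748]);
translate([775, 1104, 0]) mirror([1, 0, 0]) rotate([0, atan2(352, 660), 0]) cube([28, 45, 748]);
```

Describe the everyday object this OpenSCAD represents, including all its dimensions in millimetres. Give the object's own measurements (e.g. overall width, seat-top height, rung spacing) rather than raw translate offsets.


A sawhorse. A 71×1193×53 mm beam (x, y, z) sits on two A-frame leg pairs. Each pair is two raked legs of 28×45 mm section (45 mm along y) splaying symmetrically in x. Each leg rises 660 mm vertically over 352 mm of horizontal reach and is 748 mm long along its own axis. Every leg's outer bottom edge rests on the floor and its outer top edge meets a bottom edge of the beam — the left legs (tilting toward +x) meet the beam's −x bottom edge, the right legs (their mirror images, tilting toward −x) meet its +x bottom edge — so the leg tops tuck under the beam, the beam's underside is 660 mm above the floor, and the feet are 775 mm apart outside-to-outside with the beam centred between them. The two leg pairs are set in 44 mm from either end of the beam.


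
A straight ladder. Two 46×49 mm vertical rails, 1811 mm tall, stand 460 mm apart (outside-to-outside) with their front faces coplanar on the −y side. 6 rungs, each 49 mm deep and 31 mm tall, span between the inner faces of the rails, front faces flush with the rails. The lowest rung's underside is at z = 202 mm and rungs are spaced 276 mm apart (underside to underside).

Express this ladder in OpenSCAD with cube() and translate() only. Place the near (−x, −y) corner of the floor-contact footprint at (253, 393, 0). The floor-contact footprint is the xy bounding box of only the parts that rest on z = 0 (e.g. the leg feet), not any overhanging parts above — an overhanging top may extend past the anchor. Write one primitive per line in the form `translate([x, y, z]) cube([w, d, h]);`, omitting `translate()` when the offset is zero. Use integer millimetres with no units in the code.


translate([253, 393, 0]) cube([46, 49, 1811]);
translate([667, 393, 0]) cube([46, 49, 1811]);
translate([299, 393, 202]) cube([368, 49, 31]);
translate([299, 393, 478]) cube([368, 49, 31]);
translate([299, 393, 754]) cube([368, 49, 31]);
translate([299, 393, 1030]) cube([368, 49, 31]);
translate([299, 393, 1306]) cube([368, 49, 31]);
translate([299, 393, 1582]) cube([368, 49, 31]);


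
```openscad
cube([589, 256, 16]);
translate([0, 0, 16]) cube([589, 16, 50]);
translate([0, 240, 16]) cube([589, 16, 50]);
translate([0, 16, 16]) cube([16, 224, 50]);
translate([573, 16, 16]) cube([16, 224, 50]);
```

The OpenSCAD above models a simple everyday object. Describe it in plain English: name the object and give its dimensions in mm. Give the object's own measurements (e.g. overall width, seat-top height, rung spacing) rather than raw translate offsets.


An open-topped rectangular box: outside dimensions 589×256×66 mm, with a uniform wall and base thickness of 16 mm. The base is a full 589×256 slab on the floor; four walls sit on top of the base. The front and back walls (the −y and +y sides) span the full width; the two side walls fit between them.


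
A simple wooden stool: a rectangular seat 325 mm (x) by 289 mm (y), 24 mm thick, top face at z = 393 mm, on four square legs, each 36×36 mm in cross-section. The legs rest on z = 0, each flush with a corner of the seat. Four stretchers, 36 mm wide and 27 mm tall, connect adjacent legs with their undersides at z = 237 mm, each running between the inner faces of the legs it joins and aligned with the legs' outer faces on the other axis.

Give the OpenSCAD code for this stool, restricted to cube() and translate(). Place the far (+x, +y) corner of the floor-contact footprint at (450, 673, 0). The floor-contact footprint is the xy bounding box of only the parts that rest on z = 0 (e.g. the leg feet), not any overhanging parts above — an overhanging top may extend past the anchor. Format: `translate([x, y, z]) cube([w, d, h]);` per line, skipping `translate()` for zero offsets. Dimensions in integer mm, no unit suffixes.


// leg_h = 393 - 24 = 369
// stretcher span = 325 - 2*36 = 253
translate([125, 384, 369]) cube([325, 289, 24]);
translate([125, 384, 0]) cube([36, 36, 369]);
translate([414, 384, 0]) cube([36, 36, 369]);
translate([125, 637, 0]) cube([36, 36, 369]);
translate([414, 637, 0]) cube([36, 36, 369]);
translate([161, 384, 237]) cube([253, 36, 27]);
translate([161, 637, 237]) cube([253, 36, 27]);
translate([125, 420, 237]) cube([36, 217, 27]);
translate([414, 420, 237]) cube([36, 217, 27]);
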